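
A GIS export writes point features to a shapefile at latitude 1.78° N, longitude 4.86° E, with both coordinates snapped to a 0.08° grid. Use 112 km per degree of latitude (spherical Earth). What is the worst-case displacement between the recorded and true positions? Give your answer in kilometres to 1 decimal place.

6.3 kilometres

With a 0.08° grid the true value lies within half a step, ±0.08°/2 = ±0.04°, of the stored one.
Latitude error → 0.04 × 112000 = 4480 m along the meridian.
E–W at 1.78°: 0.04° × 112000 × cos 1.78° = 0.04 × 112000 × 0.9995 ≈ 4477.84 m.
Combining orthogonally: (4480² + 4477.84²)^½ ≈ 6334.15 m.
That is 6334.15 m = 6.3341 km.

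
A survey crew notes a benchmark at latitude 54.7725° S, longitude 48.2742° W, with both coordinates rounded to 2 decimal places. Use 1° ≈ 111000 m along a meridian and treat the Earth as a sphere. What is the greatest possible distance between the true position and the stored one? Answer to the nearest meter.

641 meters

Rounding to 2 decimal places leaves each coordinate within ±0.005° of the true value.
N–S: 0.005° × 111000 m/° = 555 m.
Longitude error → 0.005 × 111000 × cos 54.7725° = 0.005 × 111000 × 0.5768 ≈ 320.138 m.
The two errors are perpendicular, so the maximum displacement is √(555² + 320.138²) ≈ 640.713 m.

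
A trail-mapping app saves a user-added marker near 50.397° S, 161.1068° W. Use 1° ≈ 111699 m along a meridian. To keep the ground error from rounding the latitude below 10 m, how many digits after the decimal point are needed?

One degree of latitude covers 111699 m.
N decimal places → at most half a unit in the last place, 0.5 × 10⁻ᴺ° = 111699/2 × 10⁻ᴺ m.
Need 0.5 × 111699 × 10⁻ᴺ ≤ 10 → 10⁻ᴺ ≤ 1.791e-04, so N ≥ 3.75.
N = 3 would give 55.8 m (too coarse); N = 4 gives 5.58 m ≤ 10 m.

4 decimal places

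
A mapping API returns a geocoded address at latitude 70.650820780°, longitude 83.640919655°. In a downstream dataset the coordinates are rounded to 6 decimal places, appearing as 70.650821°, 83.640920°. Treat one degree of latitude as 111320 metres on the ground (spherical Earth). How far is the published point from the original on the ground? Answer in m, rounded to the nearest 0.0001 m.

Δlat = 70.650820780 − 70.650821 = -0.000000220°; Δlon = 83.640919655 − 83.640920 = -0.000000345°.
N–S: -0.000000220° × 111320 m/° = -0.0244904 m.
E–W at 70.6508°: -0.000000345° × 111320 × cos 70.6508° = -0.000000345 × 111320 × 0.3313 ≈ -0.0127246 m.
Hypotenuse of the two orthogonal shifts: √(0.0244904² + 0.0127246²) = 0.0275988 m.

0.0276 m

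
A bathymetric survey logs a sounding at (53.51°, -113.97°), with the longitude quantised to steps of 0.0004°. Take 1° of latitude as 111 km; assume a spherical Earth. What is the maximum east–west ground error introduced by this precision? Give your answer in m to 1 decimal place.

13.2 m

With a 0.0004° grid the true value lies within half a step, ±0.0004°/2 = ±0.0002°, of the stored one.
At latitude 53.51° a degree of longitude spans 111000 m × cos 53.51° = 111000 × 0.5947 ≈ 66009.8 m.
Maximum E–W displacement: 0.0002 × 66009.8 = 13.202 m.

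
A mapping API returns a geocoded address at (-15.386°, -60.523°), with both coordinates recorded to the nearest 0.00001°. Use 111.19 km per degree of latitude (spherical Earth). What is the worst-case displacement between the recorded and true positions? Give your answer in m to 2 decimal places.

Rounding to 5 decimal places leaves each coordinate within ±5e-06° of the true value.
North–south component: 5e-06° × 111190 = 0.55595 m.
E–W at 15.386°: 5e-06° × 111190 × cos 15.386° = 5e-06 × 111190 × 0.9642 ≈ 0.536025 m.
Combining orthogonally: (0.55595² + 0.536025²)^½ ≈ 0.772271 m.

0.77 m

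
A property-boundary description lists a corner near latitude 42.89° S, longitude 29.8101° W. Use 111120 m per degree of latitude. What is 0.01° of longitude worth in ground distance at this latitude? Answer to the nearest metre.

One degree of longitude here spans 111120 × cos 42.89° = 111120 × 0.7327 ≈ 81413.4 m; 0.01° of that is 814.134 m.

814 metres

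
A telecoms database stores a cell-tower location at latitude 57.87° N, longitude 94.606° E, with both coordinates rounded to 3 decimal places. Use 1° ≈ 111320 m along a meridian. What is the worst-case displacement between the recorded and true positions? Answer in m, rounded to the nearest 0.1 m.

63.0 m

Rounding to 3 decimal places leaves each coordinate within ±0.0005° of the true value.
Latitude error → 0.0005 × 111320 = 55.66 m along the meridian.
E–W at 57.87°: 0.0005° × 111320 × cos 57.87° = 0.0005 × 111320 × 0.5318 ≈ 29.6023 m.
Combining orthogonally: (55.66² + 29.6023²)^½ ≈ 63.0423 m.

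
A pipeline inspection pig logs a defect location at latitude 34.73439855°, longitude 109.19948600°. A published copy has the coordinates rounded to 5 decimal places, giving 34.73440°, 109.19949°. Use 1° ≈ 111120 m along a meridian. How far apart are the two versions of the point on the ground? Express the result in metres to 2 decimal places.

0.40 metres

Δlat = 34.73439855 − 34.73440 = -0.00000145°; Δlon = 109.19948600 − 109.19949 = -0.00000400°.
North–south shift: -0.00000145 × 111120 = -0.161124 m.
E–W at 34.7344°: -0.00000400° × 111120 × cos 34.7344° = -0.00000400 × 111120 × 0.8218 ≈ -0.365275 m.
Combined displacement = (0.161124² + 0.365275²)^½ ≈ 0.399232 m.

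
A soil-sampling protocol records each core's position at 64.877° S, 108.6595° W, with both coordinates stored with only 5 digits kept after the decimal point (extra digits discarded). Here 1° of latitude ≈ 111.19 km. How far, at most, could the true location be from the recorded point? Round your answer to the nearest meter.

Truncating at 5 decimal places can drop up to a full unit in the last place, so each coordinate may be off by as much as 1e-05°.
N–S: 1e-05° × 111190 m/° = 1.1119 m.
Longitude error → 1e-05 × 111190 × cos 64.877° = 1e-05 × 111190 × 0.4246 ≈ 0.472071 m.
Worst case both components are at the extreme and orthogonal: √(1.1119² + 0.472071²) ≈ 1.20796 m.

1 meters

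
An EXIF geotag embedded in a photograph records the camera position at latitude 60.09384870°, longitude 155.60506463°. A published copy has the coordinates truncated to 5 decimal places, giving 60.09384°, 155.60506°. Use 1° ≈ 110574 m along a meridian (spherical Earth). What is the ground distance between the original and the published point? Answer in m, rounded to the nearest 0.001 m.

0.995 m

The latitude changed by +0.00000870° and the longitude by +0.00000463°.
N–S: 0.00000870° × 110574 m/° = 0.961994 m.
E–W at 60.0938°: 0.00000463° × 110574 × cos 60.0938° = 0.00000463 × 110574 × 0.4986 ≈ 0.255252 m.
Hypotenuse of the two orthogonal shifts: √(0.961994² + 0.255252²) = 0.995282 m.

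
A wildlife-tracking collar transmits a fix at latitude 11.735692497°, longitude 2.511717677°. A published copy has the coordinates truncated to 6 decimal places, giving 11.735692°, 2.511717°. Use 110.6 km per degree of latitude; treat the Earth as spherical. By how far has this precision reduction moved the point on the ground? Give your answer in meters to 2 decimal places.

The latitude changed by +0.000000497° and the longitude by +0.000000677°.
N–S: 0.000000497° × 110600 m/° = 0.0549682 m.
E–W at 11.7357°: 0.000000677° × 110600 × cos 11.7357° = 0.000000677 × 110600 × 0.9791 ≈ 0.073311 m.
Combined displacement = (0.0549682² + 0.073311²)^½ ≈ 0.0916297 m.

0.09 meters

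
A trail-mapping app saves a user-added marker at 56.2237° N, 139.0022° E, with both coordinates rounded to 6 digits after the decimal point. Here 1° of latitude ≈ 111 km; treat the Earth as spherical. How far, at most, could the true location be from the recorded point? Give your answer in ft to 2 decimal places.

Rounding to 6 decimal places leaves each coordinate within ±5e-07° of the true value.
N–S: 5e-07° × 111000 m/° = 0.0555 m.
Longitude error → 5e-07 × 111000 × cos 56.2237° = 5e-07 × 111000 × 0.5560 ≈ 0.0308553 m.
Combining orthogonally: (0.0555² + 0.0308553²)^½ ≈ 0.0635004 m.
In feet: 0.0635004 m ÷ 0.3048 ≈ 0.20833 ft.

0.21 ft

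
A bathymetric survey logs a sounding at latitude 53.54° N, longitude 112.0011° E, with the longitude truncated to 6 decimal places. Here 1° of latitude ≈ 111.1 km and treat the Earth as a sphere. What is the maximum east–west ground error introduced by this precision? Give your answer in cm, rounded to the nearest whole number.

Truncating at 6 decimal places can drop up to a full unit in the last place, so the longitude may be off by as much as 1e-06°.
Parallels shrink by cos φ, so at 53.54° a degree of longitude is 111100 × 0.5943 ≈ 66022.4 m.
So at most 1e-06° × 66022.4 ≈ 0.0660224 m east–west.
That is 0.0660224 m = 6.6022 cm.

7 cm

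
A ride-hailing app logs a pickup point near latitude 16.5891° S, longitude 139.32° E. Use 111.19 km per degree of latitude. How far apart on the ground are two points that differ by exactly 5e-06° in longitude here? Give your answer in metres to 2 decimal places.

5e-06° of longitude at 16.5891° is 5e-06 × 111190 × cos 16.5891° ≈ 5e-06 × 106562 = 0.53281 m.

0.53 metres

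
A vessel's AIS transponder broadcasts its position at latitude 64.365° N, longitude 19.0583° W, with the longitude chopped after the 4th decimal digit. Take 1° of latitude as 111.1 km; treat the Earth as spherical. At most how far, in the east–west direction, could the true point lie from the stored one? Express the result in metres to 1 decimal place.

4.8 metres

Truncating at 4 decimal places can drop up to a full unit in the last place, so the longitude may be off by as much as 0.0001°.
One degree of longitude at 64.365° is 111100 × cos 64.365° ≈ 111100 × 0.4326 = 48065.9 m.
East–west error: 0.0001° × 48065.9 m/° ≈ 4.80659 m.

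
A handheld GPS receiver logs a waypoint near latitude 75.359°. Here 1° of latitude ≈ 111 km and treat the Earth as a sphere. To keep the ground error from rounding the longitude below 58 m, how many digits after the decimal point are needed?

At 75.359° one degree of longitude covers 111000 × cos 75.359° ≈ 111000 × 0.2528 ≈ 28056.6 m.
With N decimal places the half-ulp bound is 0.5·10⁻ᴺ°, or 0.5·10⁻ᴺ × 28056.6 m on the ground.
Need 0.5 × 28056.6 × 10⁻ᴺ ≤ 58 → 10⁻ᴺ ≤ 4.135e-03, so N ≥ 2.38.
N = 2 would give 140 m (too coarse); N = 3 gives 14 m ≤ 58 m.

3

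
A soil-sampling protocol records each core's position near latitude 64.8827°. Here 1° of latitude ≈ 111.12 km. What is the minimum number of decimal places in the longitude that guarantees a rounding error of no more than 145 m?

3 decimal places

At 64.8827° one degree of longitude covers 111120 × cos 64.8827° ≈ 111120 × 0.4245 ≈ 47167.4 m.
Rounding to N decimal places gives at most 0.5 × 10⁻ᴺ degrees of error, i.e. 0.5 × 10⁻ᴺ × 47167.4 m.
Setting 23583.7 × 10⁻ᴺ ≤ 145 gives 10ᴺ ≥ 162.6, i.e. N ≥ 2.21.
At 2 places the error can reach 236 m, but 3 places keeps it to 23.6 m.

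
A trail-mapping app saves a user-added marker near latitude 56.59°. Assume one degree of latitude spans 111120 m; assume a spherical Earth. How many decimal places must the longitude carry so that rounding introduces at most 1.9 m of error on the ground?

5

At 56.59° one degree of longitude covers 111120 × cos 56.59° ≈ 111120 × 0.5506 ≈ 61185.6 m.
With N decimal places the half-ulp bound is 0.5·10⁻ᴺ°, or 0.5·10⁻ᴺ × 61185.6 m on the ground.
Need 0.5 × 61185.6 × 10⁻ᴺ ≤ 1.9 → 10⁻ᴺ ≤ 6.211e-05, so N ≥ 4.21.
N = 4 would give 3.06 m (too coarse); N = 5 gives 0.306 m ≤ 1.9 m.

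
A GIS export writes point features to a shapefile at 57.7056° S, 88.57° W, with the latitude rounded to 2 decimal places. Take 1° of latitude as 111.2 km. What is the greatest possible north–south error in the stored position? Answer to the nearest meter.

556 meters

Rounding to 2 decimal places leaves the latitude within ±0.005° of the true value.
So the N–S error is at most 0.005 × 111200 = 556 m.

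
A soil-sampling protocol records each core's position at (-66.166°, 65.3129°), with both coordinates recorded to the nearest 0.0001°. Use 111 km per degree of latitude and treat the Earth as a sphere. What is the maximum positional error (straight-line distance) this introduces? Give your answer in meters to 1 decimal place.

6.0 meters

Rounding to 4 decimal places leaves each coordinate within ±5e-05° of the true value.
North–south component: 5e-05° × 111000 = 5.55 m.
East–west component at 66.166°: 5e-05° × 111000 × cos 66.166° ≈ 5e-05 × 44853.8 ≈ 2.24269 m.
Worst case both components are at the extreme and orthogonal: √(5.55² + 2.24269²) ≈ 5.986 m.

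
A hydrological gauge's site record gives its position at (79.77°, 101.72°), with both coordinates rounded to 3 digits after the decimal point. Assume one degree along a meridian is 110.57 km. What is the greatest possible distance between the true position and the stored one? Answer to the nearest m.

56 m

Rounding to 3 decimal places leaves each coordinate within ±0.0005° of the true value.
North–south component: 0.0005° × 110570 = 55.285 m.
East–west component at 79.77°: 0.0005° × 110570 × cos 79.77° ≈ 0.0005 × 19637.2 ≈ 9.81862 m.
The two errors are perpendicular, so the maximum displacement is √(55.285² + 9.81862²) ≈ 56.1501 m.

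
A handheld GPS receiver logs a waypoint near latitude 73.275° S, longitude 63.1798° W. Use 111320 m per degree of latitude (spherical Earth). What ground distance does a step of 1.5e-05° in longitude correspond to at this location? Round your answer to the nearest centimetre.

At 73.275° a degree of longitude is 111320 × cos 73.275° ≈ 32035.5 m, so 1.5e-05° corresponds to 0.480532 m.
That is 0.480532 m = 48.053 cm.

48 centimetres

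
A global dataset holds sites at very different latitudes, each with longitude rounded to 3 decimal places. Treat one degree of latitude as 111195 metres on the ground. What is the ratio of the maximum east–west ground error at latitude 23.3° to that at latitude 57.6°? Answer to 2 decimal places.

1.71

Rounding to 3 decimal places leaves the longitude within ±0.0005° of the true value.
At 23.3°: 0.0005° × 111195 × cos 23.3° = 0.0005 × 111195 × 0.9184 ≈ 51.063 m.
Error at 57.6° = 0.0005° × 111195 × cos 57.6° ≈ 55.598 × 0.5358 = 29.791 m.
Ratio: 51.063 / 29.791 = cos 23.3° / cos 57.6° ≈ 1.7141.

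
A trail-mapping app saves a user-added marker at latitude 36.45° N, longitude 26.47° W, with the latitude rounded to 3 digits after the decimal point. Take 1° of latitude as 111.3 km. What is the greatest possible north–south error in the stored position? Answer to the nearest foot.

Rounding to 3 decimal places leaves the latitude within ±0.0005° of the true value.
Along the meridian that is 0.0005° × 111300 m/° = 55.65 m.
Converting: 55.65 m × 3.2808 ft/m ≈ 182.58 ft.

183 feet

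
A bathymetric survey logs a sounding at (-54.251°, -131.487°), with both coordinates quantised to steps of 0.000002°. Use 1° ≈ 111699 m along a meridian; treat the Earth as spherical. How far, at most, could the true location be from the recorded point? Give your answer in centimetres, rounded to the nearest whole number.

13 centimetres

With a 0.000002° grid the true value lies within half a step, ±0.000002°/2 = ±1e-06°, of the stored one.
North–south component: 1e-06° × 111699 = 0.111699 m.
Longitude error → 1e-06 × 111699 × cos 54.251° = 1e-06 × 111699 × 0.5842 ≈ 0.0652585 m.
Combining orthogonally: (0.111699² + 0.0652585²)^½ ≈ 0.129365 m.
That is 0.129365 m = 12.937 cm.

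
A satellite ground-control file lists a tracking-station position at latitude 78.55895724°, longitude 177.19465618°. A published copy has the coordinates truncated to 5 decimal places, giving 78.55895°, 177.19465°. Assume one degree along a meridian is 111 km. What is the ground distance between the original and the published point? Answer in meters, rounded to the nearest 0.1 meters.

0.8 meters

Δlat = 78.55895724 − 78.55895 = +0.00000724°; Δlon = 177.19465618 − 177.19465 = +0.00000618°.
North–south shift: 0.00000724 × 111000 = 0.80364 m.
E–W at 78.5589°: 0.00000618° × 111000 × cos 78.5589° = 0.00000618 × 111000 × 0.1984 ≈ 0.136071 m.
Hypotenuse of the two orthogonal shifts: √(0.80364² + 0.136071²) = 0.815078 m.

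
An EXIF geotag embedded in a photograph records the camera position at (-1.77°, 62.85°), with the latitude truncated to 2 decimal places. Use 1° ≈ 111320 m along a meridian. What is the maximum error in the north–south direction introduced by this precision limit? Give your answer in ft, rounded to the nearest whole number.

Truncating at 2 decimal places can drop up to a full unit in the last place, so the latitude may be off by as much as 0.01°.
So the N–S error is at most 0.01 × 111320 = 1113.2 m.
In feet: 1113.2 m ÷ 0.3048 ≈ 3652.2 ft.

3652 ft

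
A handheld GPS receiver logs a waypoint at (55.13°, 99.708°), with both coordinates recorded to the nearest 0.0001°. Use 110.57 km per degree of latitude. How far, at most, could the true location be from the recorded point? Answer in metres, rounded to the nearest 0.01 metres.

6.37 metres

Rounding to 4 decimal places leaves each coordinate within ±5e-05° of the true value.
N–S: 5e-05° × 110570 m/° = 5.5285 m.
Longitude error → 5e-05 × 110570 × cos 55.13° = 5e-05 × 110570 × 0.5717 ≈ 3.16073 m.
Combining orthogonally: (5.5285² + 3.16073²)^½ ≈ 6.36825 m.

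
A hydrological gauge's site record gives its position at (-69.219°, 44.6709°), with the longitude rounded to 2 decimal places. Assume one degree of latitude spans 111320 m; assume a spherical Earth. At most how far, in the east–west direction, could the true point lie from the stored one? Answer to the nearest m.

Rounding to 2 decimal places leaves the longitude within ±0.005° of the true value.
One degree of longitude at 69.219° is 111320 × cos 69.219° ≈ 111320 × 0.3548 = 39496 m.
So at most 0.005° × 39496 ≈ 197.48 m east–west.

197 m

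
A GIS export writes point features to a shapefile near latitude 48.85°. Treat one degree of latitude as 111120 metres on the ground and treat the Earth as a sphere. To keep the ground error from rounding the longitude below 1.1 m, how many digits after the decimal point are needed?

5 decimal places

At 48.85° one degree of longitude covers 111120 × cos 48.85° ≈ 111120 × 0.6580 ≈ 73120.6 m.
N decimal places → at most half a unit in the last place, 0.5 × 10⁻ᴺ° = 73120.6/2 × 10⁻ᴺ m.
Need 0.5 × 73120.6 × 10⁻ᴺ ≤ 1.1 → 10⁻ᴺ ≤ 3.009e-05, so N ≥ 4.52.
So 5 decimal places suffice (0.366 m); 4 would allow up to 3.66 m.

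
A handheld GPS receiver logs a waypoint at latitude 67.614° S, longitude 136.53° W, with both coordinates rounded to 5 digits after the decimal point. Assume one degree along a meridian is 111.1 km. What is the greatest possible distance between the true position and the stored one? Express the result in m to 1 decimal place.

Rounding to 5 decimal places leaves each coordinate within ±5e-06° of the true value.
North–south component: 5e-06° × 111100 = 0.5555 m.
E–W at 67.614°: 5e-06° × 111100 × cos 67.614° = 5e-06 × 111100 × 0.3808 ≈ 0.211559 m.
Combining orthogonally: (0.5555² + 0.211559²)^½ ≈ 0.594422 m.

0.6 m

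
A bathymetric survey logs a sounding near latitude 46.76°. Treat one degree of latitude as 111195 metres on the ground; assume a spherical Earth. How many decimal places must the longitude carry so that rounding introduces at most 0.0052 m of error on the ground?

At 46.76° one degree of longitude covers 111195 × cos 46.76° ≈ 111195 × 0.6851 ≈ 76174.8 m.
Rounding to N decimal places gives at most 0.5 × 10⁻ᴺ degrees of error, i.e. 0.5 × 10⁻ᴺ × 76174.8 m.
Need 0.5 × 76174.8 × 10⁻ᴺ ≤ 0.0052 → 10⁻ᴺ ≤ 1.365e-07, so N ≥ 6.86.
So 7 decimal places suffice (0.00381 m); 6 would allow up to 0.0381 m.

7 decimal places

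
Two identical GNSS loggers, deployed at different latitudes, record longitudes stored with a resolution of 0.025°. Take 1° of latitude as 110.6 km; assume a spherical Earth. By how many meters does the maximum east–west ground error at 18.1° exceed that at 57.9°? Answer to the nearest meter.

579 meters

With a 0.025° grid the true value lies within half a step, ±0.025°/2 = ±0.0125°, of the stored one.
At 18.1°: 0.0125° × 110600 × cos 18.1° = 0.0125 × 110600 × 0.9505 ≈ 1314.1 m.
At 57.9°: 0.0125° × 110600 × cos 57.9° = 0.0125 × 110600 × 0.5314 ≈ 734.66 m.
Difference: 1314.1 − 734.66 = 579.43 m.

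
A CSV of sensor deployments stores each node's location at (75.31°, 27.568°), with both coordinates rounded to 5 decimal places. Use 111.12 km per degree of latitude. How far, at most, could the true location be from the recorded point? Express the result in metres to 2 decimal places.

Rounding to 5 decimal places leaves each coordinate within ±5e-06° of the true value.
Latitude error → 5e-06 × 111120 = 0.5556 m along the meridian.
E–W at 75.31°: 5e-06° × 111120 × cos 75.31° = 5e-06 × 111120 × 0.2536 ≈ 0.140894 m.
The two errors are perpendicular, so the maximum displacement is √(0.5556² + 0.140894²) ≈ 0.573186 m.

0.57 metres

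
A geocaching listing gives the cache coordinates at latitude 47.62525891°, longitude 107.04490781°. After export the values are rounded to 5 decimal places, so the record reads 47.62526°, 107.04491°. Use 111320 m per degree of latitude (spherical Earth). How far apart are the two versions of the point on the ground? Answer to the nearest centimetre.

Δlat = 47.62525891 − 47.62526 = -0.00000109°; Δlon = 107.04490781 − 107.04491 = -0.00000219°.
North–south shift: -0.00000109 × 111320 = -0.121339 m.
East–west at this latitude: -0.00000219° × 111320 × cos 47.6253° ≈ -0.00000219 × 75027.1 = -0.164309 m.
Combined displacement = (0.121339² + 0.164309²)^½ ≈ 0.204256 m.
That is 0.204256 m = 20.426 cm.

20 centimetres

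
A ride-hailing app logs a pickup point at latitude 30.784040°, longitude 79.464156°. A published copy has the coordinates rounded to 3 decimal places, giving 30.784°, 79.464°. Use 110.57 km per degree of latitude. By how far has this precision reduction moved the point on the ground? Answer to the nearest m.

15 m

The latitude changed by +0.000040° and the longitude by +0.000156°.
N–S: 0.000040° × 110570 m/° = 4.4228 m.
E–W at 30.784°: 0.000156° × 110570 × cos 30.784° = 0.000156 × 110570 × 0.8591 ≈ 14.8186 m.
Distance: √(4.4228² + 14.8186²) ≈ 15.4645 m.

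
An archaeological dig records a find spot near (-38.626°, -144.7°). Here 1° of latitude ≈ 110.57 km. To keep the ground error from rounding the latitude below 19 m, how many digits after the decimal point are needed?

4 decimal places

One degree of latitude covers 110570 m.
N decimal places → at most half a unit in the last place, 0.5 × 10⁻ᴺ° = 110570/2 × 10⁻ᴺ m.
Need 0.5 × 110570 × 10⁻ᴺ ≤ 19 → 10⁻ᴺ ≤ 3.437e-04, so N ≥ 3.46.
N = 3 would give 55.3 m (too coarse); N = 4 gives 5.53 m ≤ 19 m.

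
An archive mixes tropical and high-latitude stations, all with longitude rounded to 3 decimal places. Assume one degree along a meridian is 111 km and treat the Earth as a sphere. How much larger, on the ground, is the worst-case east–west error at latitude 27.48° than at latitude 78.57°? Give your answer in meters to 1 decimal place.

38.2 meters

Rounding to 3 decimal places leaves the longitude within ±0.0005° of the true value.
At 27.48°: 0.0005° × 111000 × cos 27.48° = 0.0005 × 111000 × 0.8872 ≈ 49.238 m.
Error at 78.57° = 0.0005° × 111000 × cos 78.57° ≈ 55.5 × 0.1982 = 10.998 m.
Difference: 49.238 − 10.998 = 38.24 m.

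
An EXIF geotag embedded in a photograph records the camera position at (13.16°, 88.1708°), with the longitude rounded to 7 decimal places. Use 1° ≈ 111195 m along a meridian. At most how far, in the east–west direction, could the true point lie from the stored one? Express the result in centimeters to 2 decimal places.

0.54 centimeters

Rounding to 7 decimal places leaves the longitude within ±5e-08° of the true value.
Parallels shrink by cos φ, so at 13.16° a degree of longitude is 111195 × 0.9737 ≈ 108275 m.
So at most 5e-08° × 108275 ≈ 0.00541374 m east–west.
That is 0.00541374 m = 0.54137 cm.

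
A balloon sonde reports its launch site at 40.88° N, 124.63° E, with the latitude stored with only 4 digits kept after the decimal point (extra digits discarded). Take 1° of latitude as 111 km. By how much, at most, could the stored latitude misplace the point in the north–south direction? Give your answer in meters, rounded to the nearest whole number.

Truncating at 4 decimal places can drop up to a full unit in the last place, so the latitude may be off by as much as 0.0001°.
So the N–S error is at most 0.0001 × 111000 = 11.1 m.

11 meters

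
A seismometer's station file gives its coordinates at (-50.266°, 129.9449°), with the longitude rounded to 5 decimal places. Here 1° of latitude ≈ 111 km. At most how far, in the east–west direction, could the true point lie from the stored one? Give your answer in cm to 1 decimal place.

Rounding to 5 decimal places leaves the longitude within ±5e-06° of the true value.
Parallels shrink by cos φ, so at 50.266° a degree of longitude is 111000 × 0.6392 ≈ 70953.9 m.
So at most 5e-06° × 70953.9 ≈ 0.354769 m east–west.
That is 0.354769 m = 35.477 cm.

35.5 cm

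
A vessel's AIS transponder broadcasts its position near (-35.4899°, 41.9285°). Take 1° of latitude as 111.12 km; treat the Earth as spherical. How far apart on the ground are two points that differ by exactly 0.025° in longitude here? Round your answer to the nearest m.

2262 m

0.025° of longitude at 35.4899° is 0.025 × 111120 × cos 35.4899° ≈ 0.025 × 90475.9 = 2261.9 m.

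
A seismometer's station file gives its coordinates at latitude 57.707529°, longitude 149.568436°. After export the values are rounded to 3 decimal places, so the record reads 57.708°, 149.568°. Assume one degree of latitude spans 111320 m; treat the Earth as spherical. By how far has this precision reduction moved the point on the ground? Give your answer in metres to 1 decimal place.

The latitude changed by -0.000471° and the longitude by +0.000436°.
N–S: -0.000471° × 111320 m/° = -52.4317 m.
East–west at this latitude: 0.000436° × 111320 × cos 57.708° ≈ 0.000436 × 59471 = 25.9293 m.
Combined displacement = (52.4317² + 25.9293²)^½ ≈ 58.4929 m.

58.5 metres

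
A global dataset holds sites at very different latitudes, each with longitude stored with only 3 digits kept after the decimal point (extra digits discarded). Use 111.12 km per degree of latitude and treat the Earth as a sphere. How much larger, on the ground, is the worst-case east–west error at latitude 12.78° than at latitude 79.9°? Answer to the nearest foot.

292 feet

Truncating at 3 decimal places can drop up to a full unit in the last place, so the longitude may be off by as much as 0.001°.
Error at 12.78° = 0.001° × 111120 × cos 12.78° ≈ 111.12 × 0.9752 = 108.37 m.
Error at 79.9° = 0.001° × 111120 × cos 79.9° ≈ 111.12 × 0.1754 = 19.487 m.
Difference: 108.37 − 19.487 = 88.88 m.
Converting: 88.8804 m × 3.2808 ft/m ≈ 291.6 ft.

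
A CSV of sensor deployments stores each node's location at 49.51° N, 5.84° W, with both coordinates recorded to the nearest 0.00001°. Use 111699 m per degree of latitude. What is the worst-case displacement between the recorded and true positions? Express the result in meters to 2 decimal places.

Rounding to 5 decimal places leaves each coordinate within ±5e-06° of the true value.
North–south component: 5e-06° × 111699 = 0.558495 m.
E–W at 49.51°: 5e-06° × 111699 × cos 49.51° = 5e-06 × 111699 × 0.6493 ≈ 0.362639 m.
The two errors are perpendicular, so the maximum displacement is √(0.558495² + 0.362639²) ≈ 0.665901 m.

0.67 meters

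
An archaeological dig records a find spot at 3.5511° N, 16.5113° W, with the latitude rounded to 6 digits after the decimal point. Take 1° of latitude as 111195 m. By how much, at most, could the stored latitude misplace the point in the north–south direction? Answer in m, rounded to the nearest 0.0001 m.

Rounding to 6 decimal places leaves the latitude within ±5e-07° of the true value.
North–south distance: 5e-07° × 111195 m/° = 0.0555975 m.

0.0556 m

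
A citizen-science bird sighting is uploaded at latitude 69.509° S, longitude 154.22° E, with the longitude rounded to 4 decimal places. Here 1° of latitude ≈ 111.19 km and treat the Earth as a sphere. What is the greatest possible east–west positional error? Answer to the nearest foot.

Rounding to 4 decimal places leaves the longitude within ±5e-05° of the true value.
Parallels shrink by cos φ, so at 69.509° a degree of longitude is 111190 × 0.3501 ≈ 38923.2 m.
East–west error: 5e-05° × 38923.2 m/° ≈ 1.94616 m.
Converting: 1.94616 m × 3.2808 ft/m ≈ 6.385 ft.

6 feet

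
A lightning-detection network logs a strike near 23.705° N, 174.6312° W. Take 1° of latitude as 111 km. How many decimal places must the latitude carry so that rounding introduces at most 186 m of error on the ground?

3 decimal places

One degree of latitude covers 111000 m.
With N decimal places the half-ulp bound is 0.5·10⁻ᴺ°, or 0.5·10⁻ᴺ × 111000 m on the ground.
Need 0.5 × 111000 × 10⁻ᴺ ≤ 186 → 10⁻ᴺ ≤ 3.351e-03, so N ≥ 2.47.
At 2 places the error can reach 555 m, but 3 places keeps it to 55.5 m.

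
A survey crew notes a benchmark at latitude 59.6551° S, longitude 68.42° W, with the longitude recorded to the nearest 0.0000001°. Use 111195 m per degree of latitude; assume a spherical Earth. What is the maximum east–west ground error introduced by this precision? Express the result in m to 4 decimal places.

Rounding to 7 decimal places leaves the longitude within ±5e-08° of the true value.
Parallels shrink by cos φ, so at 59.6551° a degree of longitude is 111195 × 0.5052 ≈ 56176.2 m.
So at most 5e-08° × 56176.2 ≈ 0.00280881 m east–west.

0.0028 m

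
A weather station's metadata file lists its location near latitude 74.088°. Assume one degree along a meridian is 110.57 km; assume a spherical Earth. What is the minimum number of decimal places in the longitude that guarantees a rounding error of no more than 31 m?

3

At 74.088° one degree of longitude covers 110570 × cos 74.088° ≈ 110570 × 0.2742 ≈ 30313.9 m.
With N decimal places the half-ulp bound is 0.5·10⁻ᴺ°, or 0.5·10⁻ᴺ × 30313.9 m on the ground.
Setting 15157 × 10⁻ᴺ ≤ 31 gives 10ᴺ ≥ 488.9, i.e. N ≥ 2.69.
N = 2 would give 152 m (too coarse); N = 3 gives 15.2 m ≤ 31 m.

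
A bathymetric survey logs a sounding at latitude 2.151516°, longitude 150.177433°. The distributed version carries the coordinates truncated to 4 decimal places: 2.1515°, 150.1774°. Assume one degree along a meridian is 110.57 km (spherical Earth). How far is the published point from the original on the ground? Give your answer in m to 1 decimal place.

Δlat = 2.151516 − 2.1515 = +0.000016°; Δlon = 150.177433 − 150.1774 = +0.000033°.
North–south shift: 0.000016 × 110570 = 1.76912 m.
E–W at 2.1515°: 0.000033° × 110570 × cos 2.1515° = 0.000033 × 110570 × 0.9993 ≈ 3.64624 m.
Combined displacement = (1.76912² + 3.64624²)^½ ≈ 4.05276 m.

4.1 m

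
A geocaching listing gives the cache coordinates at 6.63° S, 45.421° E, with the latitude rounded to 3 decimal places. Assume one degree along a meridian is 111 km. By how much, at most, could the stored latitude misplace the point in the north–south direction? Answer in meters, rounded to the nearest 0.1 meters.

55.5 meters

Rounding to 3 decimal places leaves the latitude within ±0.0005° of the true value.
North–south distance: 0.0005° × 111000 m/° = 55.5 m.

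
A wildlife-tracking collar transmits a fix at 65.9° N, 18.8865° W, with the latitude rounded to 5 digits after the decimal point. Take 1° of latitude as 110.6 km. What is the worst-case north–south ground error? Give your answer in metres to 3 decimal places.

0.553 metres

Rounding to 5 decimal places leaves the latitude within ±5e-06° of the true value.
So the N–S error is at most 5e-06 × 110600 = 0.553 m.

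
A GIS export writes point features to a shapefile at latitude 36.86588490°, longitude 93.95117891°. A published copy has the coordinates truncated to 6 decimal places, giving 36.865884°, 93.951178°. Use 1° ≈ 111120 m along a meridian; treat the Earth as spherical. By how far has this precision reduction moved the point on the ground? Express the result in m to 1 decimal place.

0.1 m

Δlat = 36.86588490 − 36.865884 = +0.00000090°; Δlon = 93.95117891 − 93.951178 = +0.00000091°.
North–south shift: 0.00000090 × 111120 = 0.100008 m.
East–west at this latitude: 0.00000091° × 111120 × cos 36.8659° ≈ 0.00000091 × 88900.7 = 0.0808996 m.
Combined displacement = (0.100008² + 0.0808996²)^½ ≈ 0.128633 m.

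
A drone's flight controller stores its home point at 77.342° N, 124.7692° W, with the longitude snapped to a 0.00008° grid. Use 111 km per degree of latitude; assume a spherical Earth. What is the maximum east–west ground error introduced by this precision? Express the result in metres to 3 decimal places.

0.973 metres

With a 0.00008° grid the true value lies within half a step, ±0.00008°/2 = ±4e-05°, of the stored one.
At latitude 77.342° a degree of longitude spans 111000 m × cos 77.342° = 111000 × 0.2191 ≈ 24323.5 m.
East–west error: 4e-05° × 24323.5 m/° ≈ 0.972942 m.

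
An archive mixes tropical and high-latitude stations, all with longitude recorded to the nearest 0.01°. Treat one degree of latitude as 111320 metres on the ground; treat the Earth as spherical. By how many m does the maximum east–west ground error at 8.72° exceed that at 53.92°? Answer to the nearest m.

222 m

Rounding to 2 decimal places leaves the longitude within ±0.005° of the true value.
At 8.72°: 0.005° × 111320 × cos 8.72° = 0.005 × 111320 × 0.9884 ≈ 550.17 m.
Error at 53.92° = 0.005° × 111320 × cos 53.92° ≈ 556.6 × 0.5889 = 327.79 m.
Difference: 550.17 − 327.79 = 222.38 m.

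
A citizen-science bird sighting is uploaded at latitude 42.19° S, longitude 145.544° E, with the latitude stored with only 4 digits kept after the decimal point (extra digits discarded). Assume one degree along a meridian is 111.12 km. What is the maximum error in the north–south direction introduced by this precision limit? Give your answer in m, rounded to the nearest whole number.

11 m

Truncating at 4 decimal places can drop up to a full unit in the last place, so the latitude may be off by as much as 0.0001°.
So the N–S error is at most 0.0001 × 111120 = 11.112 m.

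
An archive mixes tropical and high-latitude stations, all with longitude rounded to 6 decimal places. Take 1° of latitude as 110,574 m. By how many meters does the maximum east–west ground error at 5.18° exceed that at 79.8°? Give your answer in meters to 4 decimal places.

0.0453 meters

Rounding to 6 decimal places leaves the longitude within ±5e-07° of the true value.
At 5.18°: 5e-07° × 110574 × cos 5.18° = 5e-07 × 110574 × 0.9959 ≈ 0.055061 m.
At 79.8°: 5e-07° × 110574 × cos 79.8° = 5e-07 × 110574 × 0.1771 ≈ 0.0097905 m.
Difference: 0.055061 − 0.0097905 = 0.045271 m.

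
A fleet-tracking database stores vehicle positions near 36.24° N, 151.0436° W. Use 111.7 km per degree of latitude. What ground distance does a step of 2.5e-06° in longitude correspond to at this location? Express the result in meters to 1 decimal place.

One degree of longitude here spans 111700 × cos 36.24° = 111700 × 0.8065 ≈ 90091.4 m; 2.5e-06° of that is 0.225228 m.

0.2 meters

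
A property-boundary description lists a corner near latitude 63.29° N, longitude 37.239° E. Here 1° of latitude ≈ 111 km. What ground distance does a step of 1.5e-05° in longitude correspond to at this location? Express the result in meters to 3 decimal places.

1.5e-05° of longitude at 63.29° is 1.5e-05 × 111000 × cos 63.29° ≈ 1.5e-05 × 49891.7 = 0.748376 m.

0.748 meters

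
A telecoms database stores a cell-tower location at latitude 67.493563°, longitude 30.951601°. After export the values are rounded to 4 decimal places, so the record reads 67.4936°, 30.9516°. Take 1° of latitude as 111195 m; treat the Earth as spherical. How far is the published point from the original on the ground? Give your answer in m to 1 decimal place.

4.1 m

Δlat = 67.493563 − 67.4936 = -0.000037°; Δlon = 30.951601 − 30.9516 = +0.000001°.
N–S: -0.000037° × 111195 m/° = -4.11422 m.
East–west at this latitude: 0.000001° × 111195 × cos 67.4936° ≈ 0.000001 × 42564 = 0.042564 m.
Combined displacement = (4.11422² + 0.042564²)^½ ≈ 4.11444 m.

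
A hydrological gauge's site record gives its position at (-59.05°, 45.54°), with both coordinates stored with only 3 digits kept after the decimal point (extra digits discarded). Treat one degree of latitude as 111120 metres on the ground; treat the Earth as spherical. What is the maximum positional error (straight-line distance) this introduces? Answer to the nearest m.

125 m

Truncating at 3 decimal places can drop up to a full unit in the last place, so each coordinate may be off by as much as 0.001°.
Latitude error → 0.001 × 111120 = 111.12 m along the meridian.
Longitude error → 0.001 × 111120 × cos 59.05° = 0.001 × 111120 × 0.5143 ≈ 57.1479 m.
Combining orthogonally: (111.12² + 57.1479²)^½ ≈ 124.954 m.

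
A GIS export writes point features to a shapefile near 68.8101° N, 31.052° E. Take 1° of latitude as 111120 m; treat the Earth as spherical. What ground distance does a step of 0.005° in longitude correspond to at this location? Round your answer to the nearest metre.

0.005° of longitude at 68.8101° is 0.005 × 111120 × cos 68.8101° ≈ 0.005 × 40165.5 = 200.827 m.

201 metres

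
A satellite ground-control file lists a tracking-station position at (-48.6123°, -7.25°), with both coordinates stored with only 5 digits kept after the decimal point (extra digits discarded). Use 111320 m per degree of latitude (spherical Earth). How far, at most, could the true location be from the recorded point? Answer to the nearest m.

1 m

Truncating at 5 decimal places can drop up to a full unit in the last place, so each coordinate may be off by as much as 1e-05°.
N–S: 1e-05° × 111320 m/° = 1.1132 m.
E–W at 48.6123°: 1e-05° × 111320 × cos 48.6123° = 1e-05 × 111320 × 0.6612 ≈ 0.735993 m.
Worst case both components are at the extreme and orthogonal: √(1.1132² + 0.735993²) ≈ 1.3345 m.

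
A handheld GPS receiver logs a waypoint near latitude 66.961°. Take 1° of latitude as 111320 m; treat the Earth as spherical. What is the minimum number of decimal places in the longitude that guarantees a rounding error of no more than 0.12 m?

6 decimal places

At 66.961° one degree of longitude covers 111320 × cos 66.961° ≈ 111320 × 0.3914 ≈ 43565.9 m.
Rounding to N decimal places gives at most 0.5 × 10⁻ᴺ degrees of error, i.e. 0.5 × 10⁻ᴺ × 43565.9 m.
Setting 21783 × 10⁻ᴺ ≤ 0.12 gives 10ᴺ ≥ 1.815e+05, i.e. N ≥ 5.26.
N = 5 would give 0.218 m (too coarse); N = 6 gives 0.0218 m ≤ 0.12 m.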